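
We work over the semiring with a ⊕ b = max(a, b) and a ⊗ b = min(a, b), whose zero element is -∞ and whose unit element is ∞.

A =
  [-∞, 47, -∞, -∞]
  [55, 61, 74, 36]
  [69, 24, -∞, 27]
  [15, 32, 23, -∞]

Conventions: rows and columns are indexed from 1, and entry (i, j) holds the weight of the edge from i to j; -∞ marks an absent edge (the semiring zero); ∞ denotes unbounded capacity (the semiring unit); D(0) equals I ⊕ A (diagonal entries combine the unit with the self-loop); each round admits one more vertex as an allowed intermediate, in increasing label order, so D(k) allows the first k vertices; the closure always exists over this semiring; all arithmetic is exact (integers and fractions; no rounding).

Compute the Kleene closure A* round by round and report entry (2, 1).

D(0):
  [∞, 47, -∞, -∞]
  [55, ∞, 74, 36]
  [69, 24, ∞, 27]
  [15, 32, 23, ∞]
D(1):
  [∞, 47, -∞, -∞]
  [55, ∞, 74, 36]
  [69, 47, ∞, 27]
  [15, 32, 23, ∞]
D(2):
  [∞, 47, 47, 36]
  [55, ∞, 74, 36]
  [69, 47, ∞, 36]
  [32, 32, 32, ∞]
D(3):
  [∞, 47, 47, 36]
  [69, ∞, 74, 36]
  [69, 47, ∞, 36]
  [32, 32, 32, ∞]
D(4):
  [∞, 47, 47, 36]
  [69, ∞, 74, 36]
  [69, 47, ∞, 36]
  [32, 32, 32, ∞]
Answer: A*[2][1] = 69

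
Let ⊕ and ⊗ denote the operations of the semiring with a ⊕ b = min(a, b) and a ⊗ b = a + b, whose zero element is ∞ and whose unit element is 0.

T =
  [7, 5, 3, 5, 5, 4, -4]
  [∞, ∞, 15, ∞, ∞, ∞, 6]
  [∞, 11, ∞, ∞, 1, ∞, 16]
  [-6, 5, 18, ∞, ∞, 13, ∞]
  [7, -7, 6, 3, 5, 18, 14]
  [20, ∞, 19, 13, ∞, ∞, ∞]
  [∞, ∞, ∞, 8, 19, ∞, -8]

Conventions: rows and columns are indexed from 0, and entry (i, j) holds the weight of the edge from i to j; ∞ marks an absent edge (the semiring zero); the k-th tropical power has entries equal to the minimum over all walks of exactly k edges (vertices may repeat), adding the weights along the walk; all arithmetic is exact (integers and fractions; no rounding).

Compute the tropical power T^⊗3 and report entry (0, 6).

T^⊗2:
  [-1, -2, 10, 4, 4, 11, -12]
  [∞, 26, ∞, 14, 16, ∞, -2]
  [8, -6, 7, 4, 6, 19, 8]
  [1, -1, -3, -1, -1, -2, -10]
  [-3, -2, 8, 8, 7, 11, -1]
  [7, 18, 23, 25, 20, 24, 16]
  [2, 12, 25, 0, 11, 21, -16]
T^⊗3:
  [-2, -3, 2, -4, 4, 3, -20]
  [8, 9, 22, 6, 17, 27, -10]
  [-2, -1, 9, 9, 8, 12, 0]
  [-7, -8, 4, -2, -2, 5, -18]
  [2, 0, 0, 2, 2, 1, -9]
  [14, 12, 10, 12, 12, 11, 3]
  [-6, 4, 5, -8, 3, 6, -24]
Key observation: the optimum is the walk 0->6->6->6, with weight (-4) + (-8) + (-8) = -20.
Optimal value attained by: walk 0->6->6->6.
Answer: (T^⊗3)[0][6] = -20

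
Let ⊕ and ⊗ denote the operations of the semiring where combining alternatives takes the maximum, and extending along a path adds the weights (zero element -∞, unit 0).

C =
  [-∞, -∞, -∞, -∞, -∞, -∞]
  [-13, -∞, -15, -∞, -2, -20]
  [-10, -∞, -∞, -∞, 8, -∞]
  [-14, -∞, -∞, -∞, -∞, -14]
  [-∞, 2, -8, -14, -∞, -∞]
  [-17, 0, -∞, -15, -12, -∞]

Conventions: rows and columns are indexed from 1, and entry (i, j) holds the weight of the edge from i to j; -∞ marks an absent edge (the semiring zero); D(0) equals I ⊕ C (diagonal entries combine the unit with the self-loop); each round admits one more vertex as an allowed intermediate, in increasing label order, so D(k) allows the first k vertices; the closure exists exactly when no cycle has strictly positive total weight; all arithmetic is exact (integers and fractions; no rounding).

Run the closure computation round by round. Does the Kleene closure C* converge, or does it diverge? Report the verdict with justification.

D(0):
  [0, -∞, -∞, -∞, -∞, -∞]
  [-13, 0, -15, -∞, -2, -20]
  [-10, -∞, 0, -∞, 8, -∞]
  [-14, -∞, -∞, 0, -∞, -14]
  [-∞, 2, -8, -14, 0, -∞]
  [-17, 0, -∞, -15, -12, 0]
D(1):
  [0, -∞, -∞, -∞, -∞, -∞]
  [-13, 0, -15, -∞, -2, -20]
  [-10, -∞, 0, -∞, 8, -∞]
  [-14, -∞, -∞, 0, -∞, -14]
  [-∞, 2, -8, -14, 0, -∞]
  [-17, 0, -∞, -15, -12, 0]
D(2):
  [0, -∞, -∞, -∞, -∞, -∞]
  [-13, 0, -15, -∞, -2, -20]
  [-10, -∞, 0, -∞, 8, -∞]
  [-14, -∞, -∞, 0, -∞, -14]
  [-11, 2, -8, -14, 0, -18]
  [-13, 0, -15, -15, -2, 0]
D(3):
  [0, -∞, -∞, -∞, -∞, -∞]
  [-13, 0, -15, -∞, -2, -20]
  [-10, -∞, 0, -∞, 8, -∞]
  [-14, -∞, -∞, 0, -∞, -14]
  [-11, 2, -8, -14, 0, -18]
  [-13, 0, -15, -15, -2, 0]
D(4):
  [0, -∞, -∞, -∞, -∞, -∞]
  [-13, 0, -15, -∞, -2, -20]
  [-10, -∞, 0, -∞, 8, -∞]
  [-14, -∞, -∞, 0, -∞, -14]
  [-11, 2, -8, -14, 0, -18]
  [-13, 0, -15, -15, -2, 0]
D(5):
  [0, -∞, -∞, -∞, -∞, -∞]
  [-13, 0, -10, -16, -2, -20]
  [-3, 10, 0, -6, 8, -10]
  [-14, -∞, -∞, 0, -∞, -14]
  [-11, 2, -8, -14, 0, -18]
  [-13, 0, -10, -15, -2, 0]
D(6):
  [0, -∞, -∞, -∞, -∞, -∞]
  [-13, 0, -10, -16, -2, -20]
  [-3, 10, 0, -6, 8, -10]
  [-14, -14, -24, 0, -16, -14]
  [-11, 2, -8, -14, 0, -18]
  [-13, 0, -10, -15, -2, 0]
Key observation: every diagonal entry stays at the unit through all rounds, so no improving cycle exists.
Answer: CONVERGES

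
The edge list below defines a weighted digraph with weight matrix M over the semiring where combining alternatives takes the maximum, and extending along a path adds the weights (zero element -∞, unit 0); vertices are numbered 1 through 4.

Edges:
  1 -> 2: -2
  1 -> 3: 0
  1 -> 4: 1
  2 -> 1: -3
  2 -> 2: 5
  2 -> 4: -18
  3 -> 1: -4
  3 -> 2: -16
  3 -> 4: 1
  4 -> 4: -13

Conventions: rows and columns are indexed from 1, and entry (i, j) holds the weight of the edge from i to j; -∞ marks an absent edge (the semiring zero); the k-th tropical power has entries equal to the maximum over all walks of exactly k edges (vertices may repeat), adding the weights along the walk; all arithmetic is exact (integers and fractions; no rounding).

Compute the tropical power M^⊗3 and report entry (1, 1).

M^⊗2:
  [-4, 3, -∞, 1]
  [2, 10, -3, -2]
  [-19, -6, -4, -3]
  [-∞, -∞, -∞, -26]
M^⊗3:
  [0, 8, -4, -3]
  [7, 15, 2, 3]
  [-8, -1, -19, -3]
  [-∞, -∞, -∞, -39]
Key observation: the optimum is the walk 1->2->2->1, with weight (-2) + 5 + (-3) = 0.
Optimal value attained by: walk 1->2->2->1.
Answer: (M^⊗3)[1][1] = 0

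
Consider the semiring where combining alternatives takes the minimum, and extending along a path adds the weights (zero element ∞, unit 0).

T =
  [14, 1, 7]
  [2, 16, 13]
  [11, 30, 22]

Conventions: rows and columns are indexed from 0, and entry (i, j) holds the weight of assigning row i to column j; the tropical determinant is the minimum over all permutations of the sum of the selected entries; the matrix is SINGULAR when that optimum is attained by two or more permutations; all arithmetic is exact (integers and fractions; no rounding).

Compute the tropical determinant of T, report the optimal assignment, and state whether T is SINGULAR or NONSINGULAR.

σ = (0, 1, 2): 14 + 16 + 22 = 52
σ = (0, 2, 1): 14 + 13 + 30 = 57
σ = (1, 0, 2): 1 + 2 + 22 = 25
σ = (1, 2, 0): 1 + 13 + 11 = 25
σ = (2, 0, 1): 7 + 2 + 30 = 39
σ = (2, 1, 0): 7 + 16 + 11 = 34
Optimal value attained by: σ = (1, 0, 2).
Answer: det⊕(T) = 25; verdict: SINGULAR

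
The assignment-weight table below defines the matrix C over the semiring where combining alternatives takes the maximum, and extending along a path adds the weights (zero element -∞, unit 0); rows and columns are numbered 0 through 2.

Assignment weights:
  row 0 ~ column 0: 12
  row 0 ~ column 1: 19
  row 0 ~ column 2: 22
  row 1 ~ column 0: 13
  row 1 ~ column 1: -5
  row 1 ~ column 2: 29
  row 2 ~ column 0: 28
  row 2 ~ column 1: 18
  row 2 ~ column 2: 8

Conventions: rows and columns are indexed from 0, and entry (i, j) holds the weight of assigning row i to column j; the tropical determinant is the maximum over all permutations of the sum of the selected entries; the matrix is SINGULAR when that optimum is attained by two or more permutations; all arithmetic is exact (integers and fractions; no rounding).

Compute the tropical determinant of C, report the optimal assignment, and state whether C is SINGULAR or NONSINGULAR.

σ = (0, 1, 2): 12 + (-5) + 8 = 15
σ = (0, 2, 1): 12 + 29 + 18 = 59
σ = (1, 0, 2): 19 + 13 + 8 = 40
σ = (1, 2, 0): 19 + 29 + 28 = 76
σ = (2, 0, 1): 22 + 13 + 18 = 53
σ = (2, 1, 0): 22 + (-5) + 28 = 45
Optimal value attained by: σ = (1, 2, 0).
Answer: det⊕(C) = 76; verdict: NONSINGULAR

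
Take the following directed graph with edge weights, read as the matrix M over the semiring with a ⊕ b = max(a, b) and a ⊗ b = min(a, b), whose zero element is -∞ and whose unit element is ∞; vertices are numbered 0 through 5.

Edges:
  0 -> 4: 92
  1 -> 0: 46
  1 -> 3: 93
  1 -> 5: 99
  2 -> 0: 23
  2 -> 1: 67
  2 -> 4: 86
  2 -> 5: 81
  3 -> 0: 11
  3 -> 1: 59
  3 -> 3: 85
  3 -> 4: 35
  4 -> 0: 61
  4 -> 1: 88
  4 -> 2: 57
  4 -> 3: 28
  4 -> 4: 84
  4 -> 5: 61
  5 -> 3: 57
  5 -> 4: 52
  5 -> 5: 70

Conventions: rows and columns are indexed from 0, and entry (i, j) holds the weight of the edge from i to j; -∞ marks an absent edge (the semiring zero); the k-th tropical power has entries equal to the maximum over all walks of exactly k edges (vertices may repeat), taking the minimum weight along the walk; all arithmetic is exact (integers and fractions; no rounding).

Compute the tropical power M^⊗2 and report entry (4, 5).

M^⊗2:
  [61, 88, 57, 28, 84, 61]
  [11, 59, -∞, 85, 52, 70]
  [61, 86, 57, 67, 84, 70]
  [46, 59, 35, 85, 35, 59]
  [61, 84, 57, 88, 84, 88]
  [52, 57, 52, 57, 52, 70]
Key observation: the optimum is the walk 4->1->5, with weight 88 min 99 = 88.
Optimal value attained by: walk 4->1->5.
Answer: (M^⊗2)[4][5] = 88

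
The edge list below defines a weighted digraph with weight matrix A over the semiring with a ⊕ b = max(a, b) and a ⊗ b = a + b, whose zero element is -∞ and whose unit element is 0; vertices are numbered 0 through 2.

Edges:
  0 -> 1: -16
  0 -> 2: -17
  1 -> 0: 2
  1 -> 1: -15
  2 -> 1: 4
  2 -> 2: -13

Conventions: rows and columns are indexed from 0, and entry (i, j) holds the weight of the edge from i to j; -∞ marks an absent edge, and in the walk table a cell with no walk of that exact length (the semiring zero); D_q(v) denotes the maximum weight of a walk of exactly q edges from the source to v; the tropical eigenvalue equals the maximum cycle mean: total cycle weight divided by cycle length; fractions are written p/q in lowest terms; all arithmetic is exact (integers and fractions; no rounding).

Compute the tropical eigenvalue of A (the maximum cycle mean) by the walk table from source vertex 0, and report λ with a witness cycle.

q=0: [0, -∞, -∞]
q=1: [-∞, -16, -17]
q=2: [-14, -13, -30]
q=3: [-11, -26, -31]
Optimal cycle mean attained by: cycle 0->2->1->0, total (-17) + 4 + 2, length 3.
Answer: λ = -11/3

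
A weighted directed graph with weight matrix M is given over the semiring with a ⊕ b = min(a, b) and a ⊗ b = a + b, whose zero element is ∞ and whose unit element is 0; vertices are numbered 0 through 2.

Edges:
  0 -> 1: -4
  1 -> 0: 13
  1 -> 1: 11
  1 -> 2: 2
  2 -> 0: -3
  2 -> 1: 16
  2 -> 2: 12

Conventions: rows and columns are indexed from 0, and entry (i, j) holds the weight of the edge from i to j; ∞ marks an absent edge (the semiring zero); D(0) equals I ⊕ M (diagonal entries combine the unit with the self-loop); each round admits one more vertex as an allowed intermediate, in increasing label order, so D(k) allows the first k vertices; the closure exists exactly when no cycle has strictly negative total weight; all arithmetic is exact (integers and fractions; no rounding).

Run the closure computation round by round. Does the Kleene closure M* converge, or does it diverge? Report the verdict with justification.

D(0):
  [0, -4, ∞]
  [13, 0, 2]
  [-3, 16, 0]
D(1):
  [0, -4, ∞]
  [13, 0, 2]
  [-3, -7, 0]
Detection: at round 2, diagonal entry (2, 2) turns strictly negative.
Key observation: the cycle 2->0->1->2 has total weight (-3) + (-4) + 2, which is strictly negative.
Answer: DIVERGES — negative cycle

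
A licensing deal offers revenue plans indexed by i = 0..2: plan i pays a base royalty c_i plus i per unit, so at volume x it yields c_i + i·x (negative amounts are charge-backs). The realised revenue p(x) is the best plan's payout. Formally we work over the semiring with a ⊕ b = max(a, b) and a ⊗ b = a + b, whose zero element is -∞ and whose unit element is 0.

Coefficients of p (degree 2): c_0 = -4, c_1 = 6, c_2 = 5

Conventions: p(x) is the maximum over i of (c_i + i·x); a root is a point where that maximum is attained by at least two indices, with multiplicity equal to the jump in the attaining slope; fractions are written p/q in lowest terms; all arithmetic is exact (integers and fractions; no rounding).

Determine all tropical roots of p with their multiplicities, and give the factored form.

hull edge (i=0, c=-4) to (i=1, c=6): slope 10, span 1
hull edge (i=1, c=6) to (i=2, c=5): slope -1, span 1
Factored form: p(x) = 5 ⊗ (x ⊕ (-10)) ⊗ (x ⊕ 1)
Answer: roots = -10 (mult 1), 1 (mult 1)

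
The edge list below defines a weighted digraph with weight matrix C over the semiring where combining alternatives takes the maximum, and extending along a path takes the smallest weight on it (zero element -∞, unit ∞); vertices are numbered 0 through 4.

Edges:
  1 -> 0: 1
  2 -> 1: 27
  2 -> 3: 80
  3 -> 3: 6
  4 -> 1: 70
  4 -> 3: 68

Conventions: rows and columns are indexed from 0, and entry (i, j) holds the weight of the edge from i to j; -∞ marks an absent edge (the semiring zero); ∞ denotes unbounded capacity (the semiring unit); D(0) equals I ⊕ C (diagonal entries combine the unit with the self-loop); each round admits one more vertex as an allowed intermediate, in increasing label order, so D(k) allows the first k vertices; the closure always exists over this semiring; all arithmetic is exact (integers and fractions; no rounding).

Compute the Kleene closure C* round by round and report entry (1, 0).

D(0):
  [∞, -∞, -∞, -∞, -∞]
  [1, ∞, -∞, -∞, -∞]
  [-∞, 27, ∞, 80, -∞]
  [-∞, -∞, -∞, ∞, -∞]
  [-∞, 70, -∞, 68, ∞]
D(1):
  [∞, -∞, -∞, -∞, -∞]
  [1, ∞, -∞, -∞, -∞]
  [-∞, 27, ∞, 80, -∞]
  [-∞, -∞, -∞, ∞, -∞]
  [-∞, 70, -∞, 68, ∞]
D(2):
  [∞, -∞, -∞, -∞, -∞]
  [1, ∞, -∞, -∞, -∞]
  [1, 27, ∞, 80, -∞]
  [-∞, -∞, -∞, ∞, -∞]
  [1, 70, -∞, 68, ∞]
D(3):
  [∞, -∞, -∞, -∞, -∞]
  [1, ∞, -∞, -∞, -∞]
  [1, 27, ∞, 80, -∞]
  [-∞, -∞, -∞, ∞, -∞]
  [1, 70, -∞, 68, ∞]
D(4):
  [∞, -∞, -∞, -∞, -∞]
  [1, ∞, -∞, -∞, -∞]
  [1, 27, ∞, 80, -∞]
  [-∞, -∞, -∞, ∞, -∞]
  [1, 70, -∞, 68, ∞]
D(5):
  [∞, -∞, -∞, -∞, -∞]
  [1, ∞, -∞, -∞, -∞]
  [1, 27, ∞, 80, -∞]
  [-∞, -∞, -∞, ∞, -∞]
  [1, 70, -∞, 68, ∞]
Answer: C*[1][0] = 1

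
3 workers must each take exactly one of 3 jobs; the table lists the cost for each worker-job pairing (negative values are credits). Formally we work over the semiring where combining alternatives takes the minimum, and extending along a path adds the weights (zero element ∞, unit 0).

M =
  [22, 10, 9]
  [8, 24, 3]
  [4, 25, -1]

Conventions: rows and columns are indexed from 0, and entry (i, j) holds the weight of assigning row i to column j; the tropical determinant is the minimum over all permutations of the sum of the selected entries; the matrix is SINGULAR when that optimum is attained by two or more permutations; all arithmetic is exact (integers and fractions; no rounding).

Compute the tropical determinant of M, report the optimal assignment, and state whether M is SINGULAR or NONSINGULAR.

σ = (0, 1, 2): 22 + 24 + (-1) = 45
σ = (0, 2, 1): 22 + 3 + 25 = 50
σ = (1, 0, 2): 10 + 8 + (-1) = 17
σ = (1, 2, 0): 10 + 3 + 4 = 17
σ = (2, 0, 1): 9 + 8 + 25 = 42
σ = (2, 1, 0): 9 + 24 + 4 = 37
Optimal value attained by: σ = (1, 0, 2).
Answer: det⊕(M) = 17; verdict: SINGULAR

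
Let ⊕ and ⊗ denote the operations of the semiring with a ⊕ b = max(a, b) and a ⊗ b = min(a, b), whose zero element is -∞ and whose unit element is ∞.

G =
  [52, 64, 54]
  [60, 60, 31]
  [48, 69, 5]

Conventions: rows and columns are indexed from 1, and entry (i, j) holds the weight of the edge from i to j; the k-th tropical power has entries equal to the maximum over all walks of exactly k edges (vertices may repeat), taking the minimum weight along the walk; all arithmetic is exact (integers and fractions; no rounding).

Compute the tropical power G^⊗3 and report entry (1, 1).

G^⊗2:
  [60, 60, 52]
  [60, 60, 54]
  [60, 60, 48]
G^⊗3:
  [60, 60, 54]
  [60, 60, 54]
  [60, 60, 54]
Key observation: the optimum is the walk 1->2->2->1, with weight 64 min 60 min 60 = 60.
Optimal value attained by: walk 1->2->2->1.
Answer: (G^⊗3)[1][1] = 60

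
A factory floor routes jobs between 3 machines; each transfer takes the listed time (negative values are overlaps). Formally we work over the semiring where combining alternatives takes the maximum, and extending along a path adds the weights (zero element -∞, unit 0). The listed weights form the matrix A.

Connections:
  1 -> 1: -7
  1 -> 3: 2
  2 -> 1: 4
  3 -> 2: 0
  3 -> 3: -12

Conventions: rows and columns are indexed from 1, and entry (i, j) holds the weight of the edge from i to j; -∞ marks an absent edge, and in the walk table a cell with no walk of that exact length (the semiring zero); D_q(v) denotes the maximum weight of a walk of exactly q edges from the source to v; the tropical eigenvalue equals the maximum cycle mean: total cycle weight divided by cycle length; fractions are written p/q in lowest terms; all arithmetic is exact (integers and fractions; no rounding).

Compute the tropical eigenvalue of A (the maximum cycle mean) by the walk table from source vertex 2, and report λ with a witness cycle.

q=0: [-∞, 0, -∞]
q=1: [4, -∞, -∞]
q=2: [-3, -∞, 6]
q=3: [-10, 6, -1]
Optimal cycle mean attained by: cycle 1->3->2->1, total 2 + 0 + 4, length 3.
Answer: λ = 2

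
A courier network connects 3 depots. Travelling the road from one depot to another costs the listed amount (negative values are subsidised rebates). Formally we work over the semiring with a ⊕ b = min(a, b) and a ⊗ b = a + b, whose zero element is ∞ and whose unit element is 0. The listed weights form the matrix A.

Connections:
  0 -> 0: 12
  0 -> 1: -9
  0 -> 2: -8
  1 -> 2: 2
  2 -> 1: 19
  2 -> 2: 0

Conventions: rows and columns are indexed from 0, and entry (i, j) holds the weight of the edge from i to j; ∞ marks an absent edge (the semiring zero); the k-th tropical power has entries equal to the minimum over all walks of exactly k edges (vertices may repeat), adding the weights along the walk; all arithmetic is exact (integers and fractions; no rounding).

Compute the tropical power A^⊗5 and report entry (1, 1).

A^⊗2:
  [24, 3, -8]
  [∞, 21, 2]
  [∞, 19, 0]
A^⊗3:
  [36, 11, -8]
  [∞, 21, 2]
  [∞, 19, 0]
A^⊗4:
  [48, 11, -8]
  [∞, 21, 2]
  [∞, 19, 0]
A^⊗5:
  [60, 11, -8]
  [∞, 21, 2]
  [∞, 19, 0]
Key observation: the optimum is the walk 1->2->2->2->2->1, with weight 2 + 0 + 0 + 0 + 19 = 21.
Optimal value attained by: walk 1->2->2->2->2->1.
Answer: (A^⊗5)[1][1] = 21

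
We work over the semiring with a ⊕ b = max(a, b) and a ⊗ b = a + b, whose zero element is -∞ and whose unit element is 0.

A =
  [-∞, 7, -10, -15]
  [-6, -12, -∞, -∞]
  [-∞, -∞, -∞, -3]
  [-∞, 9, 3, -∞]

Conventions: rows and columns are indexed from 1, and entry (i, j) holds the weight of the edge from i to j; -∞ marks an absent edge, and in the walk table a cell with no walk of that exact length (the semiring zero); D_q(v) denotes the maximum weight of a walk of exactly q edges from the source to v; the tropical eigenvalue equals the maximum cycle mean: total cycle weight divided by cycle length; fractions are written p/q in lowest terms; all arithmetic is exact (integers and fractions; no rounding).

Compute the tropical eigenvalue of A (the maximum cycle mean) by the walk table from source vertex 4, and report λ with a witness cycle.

q=0: [-∞, -∞, -∞, 0]
q=1: [-∞, 9, 3, -∞]
q=2: [3, -3, -∞, 0]
q=3: [-9, 10, 3, -12]
q=4: [4, -2, -9, 0]
Optimal cycle mean attained by: cycle 1->2->1, total 7 + (-6), length 2.
Answer: λ = 1/2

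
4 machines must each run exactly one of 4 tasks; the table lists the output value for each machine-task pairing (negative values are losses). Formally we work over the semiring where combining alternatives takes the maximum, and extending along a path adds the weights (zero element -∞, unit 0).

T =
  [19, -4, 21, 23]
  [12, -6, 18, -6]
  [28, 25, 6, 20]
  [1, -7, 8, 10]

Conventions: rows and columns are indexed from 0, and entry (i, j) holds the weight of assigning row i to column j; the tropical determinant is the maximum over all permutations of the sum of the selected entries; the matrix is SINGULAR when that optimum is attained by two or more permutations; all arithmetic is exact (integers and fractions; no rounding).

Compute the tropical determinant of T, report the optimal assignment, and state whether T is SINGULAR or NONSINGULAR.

σ = (0, 1, 2, 3): 19 + (-6) + 6 + 10 = 29
σ = (0, 1, 3, 2): 19 + (-6) + 20 + 8 = 41
σ = (0, 2, 1, 3): 19 + 18 + 25 + 10 = 72
σ = (0, 2, 3, 1): 19 + 18 + 20 + (-7) = 50
σ = (0, 3, 1, 2): 19 + (-6) + 25 + 8 = 46
σ = (0, 3, 2, 1): 19 + (-6) + 6 + (-7) = 12
σ = (1, 0, 2, 3): (-4) + 12 + 6 + 10 = 24
σ = (1, 0, 3, 2): (-4) + 12 + 20 + 8 = 36
σ = (1, 2, 0, 3): (-4) + 18 + 28 + 10 = 52
σ = (1, 2, 3, 0): (-4) + 18 + 20 + 1 = 35
σ = (1, 3, 0, 2): (-4) + (-6) + 28 + 8 = 26
σ = (1, 3, 2, 0): (-4) + (-6) + 6 + 1 = -3
σ = (2, 0, 1, 3): 21 + 12 + 25 + 10 = 68
σ = (2, 0, 3, 1): 21 + 12 + 20 + (-7) = 46
σ = (2, 1, 0, 3): 21 + (-6) + 28 + 10 = 53
σ = (2, 1, 3, 0): 21 + (-6) + 20 + 1 = 36
σ = (2, 3, 0, 1): 21 + (-6) + 28 + (-7) = 36
σ = (2, 3, 1, 0): 21 + (-6) + 25 + 1 = 41
σ = (3, 0, 1, 2): 23 + 12 + 25 + 8 = 68
σ = (3, 0, 2, 1): 23 + 12 + 6 + (-7) = 34
σ = (3, 1, 0, 2): 23 + (-6) + 28 + 8 = 53
σ = (3, 1, 2, 0): 23 + (-6) + 6 + 1 = 24
σ = (3, 2, 0, 1): 23 + 18 + 28 + (-7) = 62
σ = (3, 2, 1, 0): 23 + 18 + 25 + 1 = 67
Optimal value attained by: σ = (0, 2, 1, 3).
Answer: det⊕(T) = 72; verdict: NONSINGULAR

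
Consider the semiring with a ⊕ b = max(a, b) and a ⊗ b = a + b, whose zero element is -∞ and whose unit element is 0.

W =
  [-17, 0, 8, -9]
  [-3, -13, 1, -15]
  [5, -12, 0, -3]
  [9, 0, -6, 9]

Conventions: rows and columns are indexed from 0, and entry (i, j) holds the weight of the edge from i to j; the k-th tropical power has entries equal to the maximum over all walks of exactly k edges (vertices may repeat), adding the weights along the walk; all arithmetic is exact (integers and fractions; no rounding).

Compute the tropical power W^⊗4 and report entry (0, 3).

W^⊗2:
  [13, -4, 8, 5]
  [6, -3, 5, -2]
  [6, 5, 13, 6]
  [18, 9, 17, 18]
W^⊗3:
  [14, 13, 21, 14]
  [10, 6, 14, 7]
  [18, 6, 14, 15]
  [27, 18, 26, 27]
W^⊗4:
  [26, 14, 22, 23]
  [19, 10, 18, 16]
  [24, 18, 26, 24]
  [36, 27, 35, 36]
Key observation: the optimum is the walk 0->2->3->3->3, with weight 8 + (-3) + 9 + 9 = 23.
Optimal value attained by: walk 0->2->3->3->3.
Answer: (W^⊗4)[0][3] = 23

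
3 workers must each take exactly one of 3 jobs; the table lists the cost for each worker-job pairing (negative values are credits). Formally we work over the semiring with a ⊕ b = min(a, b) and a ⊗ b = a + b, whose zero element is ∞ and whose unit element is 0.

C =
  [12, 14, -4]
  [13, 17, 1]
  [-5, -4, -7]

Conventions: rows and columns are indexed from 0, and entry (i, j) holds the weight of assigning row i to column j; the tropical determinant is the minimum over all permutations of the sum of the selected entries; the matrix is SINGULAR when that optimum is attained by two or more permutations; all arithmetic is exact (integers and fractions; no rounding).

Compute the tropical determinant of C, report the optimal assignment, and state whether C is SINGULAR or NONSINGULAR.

σ = (0, 1, 2): 12 + 17 + (-7) = 22
σ = (0, 2, 1): 12 + 1 + (-4) = 9
σ = (1, 0, 2): 14 + 13 + (-7) = 20
σ = (1, 2, 0): 14 + 1 + (-5) = 10
σ = (2, 0, 1): (-4) + 13 + (-4) = 5
σ = (2, 1, 0): (-4) + 17 + (-5) = 8
Optimal value attained by: σ = (2, 0, 1).
Answer: det⊕(C) = 5; verdict: NONSINGULAR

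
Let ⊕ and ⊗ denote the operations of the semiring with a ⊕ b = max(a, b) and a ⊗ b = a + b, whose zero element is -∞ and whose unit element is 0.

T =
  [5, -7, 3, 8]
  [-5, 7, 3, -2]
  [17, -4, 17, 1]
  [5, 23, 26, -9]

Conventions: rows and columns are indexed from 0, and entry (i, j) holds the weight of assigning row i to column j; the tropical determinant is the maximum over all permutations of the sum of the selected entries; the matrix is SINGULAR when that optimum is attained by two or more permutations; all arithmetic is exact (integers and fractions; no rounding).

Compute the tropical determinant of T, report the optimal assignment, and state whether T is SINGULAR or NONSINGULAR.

σ = (0, 1, 2, 3): 5 + 7 + 17 + (-9) = 20
σ = (0, 1, 3, 2): 5 + 7 + 1 + 26 = 39
σ = (0, 2, 1, 3): 5 + 3 + (-4) + (-9) = -5
σ = (0, 2, 3, 1): 5 + 3 + 1 + 23 = 32
σ = (0, 3, 1, 2): 5 + (-2) + (-4) + 26 = 25
σ = (0, 3, 2, 1): 5 + (-2) + 17 + 23 = 43
σ = (1, 0, 2, 3): (-7) + (-5) + 17 + (-9) = -4
σ = (1, 0, 3, 2): (-7) + (-5) + 1 + 26 = 15
σ = (1, 2, 0, 3): (-7) + 3 + 17 + (-9) = 4
σ = (1, 2, 3, 0): (-7) + 3 + 1 + 5 = 2
σ = (1, 3, 0, 2): (-7) + (-2) + 17 + 26 = 34
σ = (1, 3, 2, 0): (-7) + (-2) + 17 + 5 = 13
σ = (2, 0, 1, 3): 3 + (-5) + (-4) + (-9) = -15
σ = (2, 0, 3, 1): 3 + (-5) + 1 + 23 = 22
σ = (2, 1, 0, 3): 3 + 7 + 17 + (-9) = 18
σ = (2, 1, 3, 0): 3 + 7 + 1 + 5 = 16
σ = (2, 3, 0, 1): 3 + (-2) + 17 + 23 = 41
σ = (2, 3, 1, 0): 3 + (-2) + (-4) + 5 = 2
σ = (3, 0, 1, 2): 8 + (-5) + (-4) + 26 = 25
σ = (3, 0, 2, 1): 8 + (-5) + 17 + 23 = 43
σ = (3, 1, 0, 2): 8 + 7 + 17 + 26 = 58
σ = (3, 1, 2, 0): 8 + 7 + 17 + 5 = 37
σ = (3, 2, 0, 1): 8 + 3 + 17 + 23 = 51
σ = (3, 2, 1, 0): 8 + 3 + (-4) + 5 = 12
Optimal value attained by: σ = (3, 1, 0, 2).
Answer: det⊕(T) = 58; verdict: NONSINGULAR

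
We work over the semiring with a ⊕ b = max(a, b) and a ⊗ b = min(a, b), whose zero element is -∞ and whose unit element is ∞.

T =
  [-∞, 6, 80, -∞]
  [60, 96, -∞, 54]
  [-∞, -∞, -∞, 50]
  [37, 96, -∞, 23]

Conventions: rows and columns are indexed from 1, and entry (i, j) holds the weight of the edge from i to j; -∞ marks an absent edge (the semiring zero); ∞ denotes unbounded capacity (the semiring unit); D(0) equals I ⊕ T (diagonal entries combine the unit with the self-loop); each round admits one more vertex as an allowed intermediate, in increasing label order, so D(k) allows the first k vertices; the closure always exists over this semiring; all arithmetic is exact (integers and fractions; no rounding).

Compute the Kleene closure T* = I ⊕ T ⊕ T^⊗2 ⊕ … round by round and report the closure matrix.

D(0):
  [∞, 6, 80, -∞]
  [60, ∞, -∞, 54]
  [-∞, -∞, ∞, 50]
  [37, 96, -∞, ∞]
D(1):
  [∞, 6, 80, -∞]
  [60, ∞, 60, 54]
  [-∞, -∞, ∞, 50]
  [37, 96, 37, ∞]
D(2):
  [∞, 6, 80, 6]
  [60, ∞, 60, 54]
  [-∞, -∞, ∞, 50]
  [60, 96, 60, ∞]
D(3):
  [∞, 6, 80, 50]
  [60, ∞, 60, 54]
  [-∞, -∞, ∞, 50]
  [60, 96, 60, ∞]
D(4):
  [∞, 50, 80, 50]
  [60, ∞, 60, 54]
  [50, 50, ∞, 50]
  [60, 96, 60, ∞]
Answer: T* = [[∞, 50, 80, 50], [60, ∞, 60, 54], [50, 50, ∞, 50], [60, 96, 60, ∞]]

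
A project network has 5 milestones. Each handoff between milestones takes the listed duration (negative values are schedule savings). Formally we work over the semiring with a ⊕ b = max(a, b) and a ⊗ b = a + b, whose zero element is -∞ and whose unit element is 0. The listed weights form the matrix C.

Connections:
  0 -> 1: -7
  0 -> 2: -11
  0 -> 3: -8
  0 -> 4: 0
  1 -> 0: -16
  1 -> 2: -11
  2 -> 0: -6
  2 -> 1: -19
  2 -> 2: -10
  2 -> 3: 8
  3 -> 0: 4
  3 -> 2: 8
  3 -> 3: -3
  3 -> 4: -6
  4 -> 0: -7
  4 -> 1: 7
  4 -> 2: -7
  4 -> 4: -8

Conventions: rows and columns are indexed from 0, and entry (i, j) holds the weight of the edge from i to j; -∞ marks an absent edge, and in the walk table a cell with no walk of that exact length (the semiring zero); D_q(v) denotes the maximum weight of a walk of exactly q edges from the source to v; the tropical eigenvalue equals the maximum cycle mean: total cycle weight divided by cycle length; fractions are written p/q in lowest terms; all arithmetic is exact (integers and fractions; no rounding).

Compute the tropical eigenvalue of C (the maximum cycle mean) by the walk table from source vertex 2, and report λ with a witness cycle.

q=0: [-∞, -∞, 0, -∞, -∞]
q=1: [-6, -19, -10, 8, -∞]
q=2: [12, -13, 16, 5, 2]
q=3: [10, 9, 13, 24, 12]
q=4: [28, 19, 32, 21, 18]
q=5: [26, 25, 29, 40, 28]
Optimal cycle mean attained by: cycle 2->3->2, total 8 + 8, length 2.
Answer: λ = 8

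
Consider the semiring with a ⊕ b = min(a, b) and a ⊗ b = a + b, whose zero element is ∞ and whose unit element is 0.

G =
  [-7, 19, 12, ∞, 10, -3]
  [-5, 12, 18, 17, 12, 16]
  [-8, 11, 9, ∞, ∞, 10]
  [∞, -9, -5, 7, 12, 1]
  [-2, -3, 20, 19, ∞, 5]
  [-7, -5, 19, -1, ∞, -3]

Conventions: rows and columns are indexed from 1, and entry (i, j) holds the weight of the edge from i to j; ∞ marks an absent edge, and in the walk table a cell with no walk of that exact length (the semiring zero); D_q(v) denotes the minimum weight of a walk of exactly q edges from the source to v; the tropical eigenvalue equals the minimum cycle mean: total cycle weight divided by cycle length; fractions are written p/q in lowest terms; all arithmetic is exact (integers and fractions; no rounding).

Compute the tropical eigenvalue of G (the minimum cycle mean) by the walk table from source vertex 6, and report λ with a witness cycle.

q=0: [∞, ∞, ∞, ∞, ∞, 0]
q=1: [-7, -5, 19, -1, ∞, -3]
q=2: [-14, -10, -6, -4, 3, -10]
q=3: [-21, -15, -9, -11, -4, -17]
q=4: [-28, -22, -16, -18, -11, -24]
q=5: [-35, -29, -23, -25, -18, -31]
q=6: [-42, -36, -30, -32, -25, -38]
Optimal cycle mean attained by: cycle 1->1, total (-7), length 1.
Answer: λ = -7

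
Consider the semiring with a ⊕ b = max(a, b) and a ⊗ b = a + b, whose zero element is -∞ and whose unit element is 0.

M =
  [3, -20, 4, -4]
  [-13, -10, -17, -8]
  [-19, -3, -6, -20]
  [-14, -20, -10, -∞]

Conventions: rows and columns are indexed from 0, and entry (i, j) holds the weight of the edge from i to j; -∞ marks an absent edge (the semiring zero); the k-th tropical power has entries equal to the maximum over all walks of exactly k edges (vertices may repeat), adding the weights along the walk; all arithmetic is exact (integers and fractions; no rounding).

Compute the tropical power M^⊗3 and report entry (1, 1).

M^⊗2:
  [6, 1, 7, -1]
  [-10, -20, -9, -17]
  [-16, -9, -12, -11]
  [-11, -13, -10, -18]
M^⊗3:
  [9, 4, 10, 2]
  [-7, -12, -6, -14]
  [-13, -15, -12, -17]
  [-8, -13, -7, -15]
Key observation: the optimum is the walk 1->0->2->1, with weight (-13) + 4 + (-3) = -12.
Optimal value attained by: walk 1->0->2->1.
Answer: (M^⊗3)[1][1] = -12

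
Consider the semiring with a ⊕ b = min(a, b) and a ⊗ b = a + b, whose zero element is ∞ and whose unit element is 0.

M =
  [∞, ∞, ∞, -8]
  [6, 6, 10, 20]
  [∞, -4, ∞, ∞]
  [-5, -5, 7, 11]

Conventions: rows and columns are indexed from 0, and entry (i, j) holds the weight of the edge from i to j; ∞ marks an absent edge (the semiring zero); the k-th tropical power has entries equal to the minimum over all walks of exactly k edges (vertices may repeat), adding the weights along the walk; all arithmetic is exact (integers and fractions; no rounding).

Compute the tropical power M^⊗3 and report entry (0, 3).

M^⊗2:
  [-13, -13, -1, 3]
  [12, 6, 16, -2]
  [2, 2, 6, 16]
  [1, 1, 5, -13]
M^⊗3:
  [-7, -7, -3, -21]
  [-7, -7, 5, 4]
  [8, 2, 12, -6]
  [-18, -18, -6, -7]
Key observation: the optimum is the walk 0->3->0->3, with weight (-8) + (-5) + (-8) = -21.
Optimal value attained by: walk 0->3->0->3.
Answer: (M^⊗3)[0][3] = -21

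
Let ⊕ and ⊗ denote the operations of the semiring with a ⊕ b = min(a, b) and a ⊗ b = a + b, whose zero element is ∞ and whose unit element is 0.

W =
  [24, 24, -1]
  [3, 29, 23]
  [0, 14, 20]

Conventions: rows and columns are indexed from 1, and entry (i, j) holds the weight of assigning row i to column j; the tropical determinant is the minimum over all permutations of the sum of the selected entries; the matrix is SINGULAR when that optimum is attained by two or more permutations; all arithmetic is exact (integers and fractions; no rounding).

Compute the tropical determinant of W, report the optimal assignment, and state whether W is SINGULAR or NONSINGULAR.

σ = (1, 2, 3): 24 + 29 + 20 = 73
σ = (1, 3, 2): 24 + 23 + 14 = 61
σ = (2, 1, 3): 24 + 3 + 20 = 47
σ = (2, 3, 1): 24 + 23 + 0 = 47
σ = (3, 1, 2): (-1) + 3 + 14 = 16
σ = (3, 2, 1): (-1) + 29 + 0 = 28
Optimal value attained by: σ = (3, 1, 2).
Answer: det⊕(W) = 16; verdict: NONSINGULAR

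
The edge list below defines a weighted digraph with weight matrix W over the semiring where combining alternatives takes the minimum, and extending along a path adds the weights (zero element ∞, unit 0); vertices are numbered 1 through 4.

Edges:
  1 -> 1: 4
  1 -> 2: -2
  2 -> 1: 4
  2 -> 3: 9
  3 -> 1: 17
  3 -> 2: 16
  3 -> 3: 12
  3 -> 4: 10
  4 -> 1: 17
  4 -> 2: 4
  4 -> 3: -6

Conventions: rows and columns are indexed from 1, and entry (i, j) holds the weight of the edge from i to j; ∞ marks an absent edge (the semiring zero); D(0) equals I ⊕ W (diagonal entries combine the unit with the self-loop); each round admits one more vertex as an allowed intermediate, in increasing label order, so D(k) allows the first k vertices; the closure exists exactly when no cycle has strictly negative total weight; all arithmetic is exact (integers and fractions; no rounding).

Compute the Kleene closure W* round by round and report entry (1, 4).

D(0):
  [0, -2, ∞, ∞]
  [4, 0, 9, ∞]
  [17, 16, 0, 10]
  [17, 4, -6, 0]
D(1):
  [0, -2, ∞, ∞]
  [4, 0, 9, ∞]
  [17, 15, 0, 10]
  [17, 4, -6, 0]
D(2):
  [0, -2, 7, ∞]
  [4, 0, 9, ∞]
  [17, 15, 0, 10]
  [8, 4, -6, 0]
D(3):
  [0, -2, 7, 17]
  [4, 0, 9, 19]
  [17, 15, 0, 10]
  [8, 4, -6, 0]
D(4):
  [0, -2, 7, 17]
  [4, 0, 9, 19]
  [17, 14, 0, 10]
  [8, 4, -6, 0]
Answer: W*[1][4] = 17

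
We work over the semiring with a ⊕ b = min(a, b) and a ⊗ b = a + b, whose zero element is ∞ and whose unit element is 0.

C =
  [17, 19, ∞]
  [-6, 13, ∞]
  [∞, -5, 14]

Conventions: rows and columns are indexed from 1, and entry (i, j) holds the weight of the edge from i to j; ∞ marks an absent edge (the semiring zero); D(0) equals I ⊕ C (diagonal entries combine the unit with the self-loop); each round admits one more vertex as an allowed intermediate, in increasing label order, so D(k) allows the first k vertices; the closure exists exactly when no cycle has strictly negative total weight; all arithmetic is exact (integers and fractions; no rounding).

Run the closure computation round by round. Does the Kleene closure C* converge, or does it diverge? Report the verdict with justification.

D(0):
  [0, 19, ∞]
  [-6, 0, ∞]
  [∞, -5, 0]
D(1):
  [0, 19, ∞]
  [-6, 0, ∞]
  [∞, -5, 0]
D(2):
  [0, 19, ∞]
  [-6, 0, ∞]
  [-11, -5, 0]
D(3):
  [0, 19, ∞]
  [-6, 0, ∞]
  [-11, -5, 0]
Key observation: every diagonal entry stays at the unit through all rounds, so no improving cycle exists.
Answer: CONVERGES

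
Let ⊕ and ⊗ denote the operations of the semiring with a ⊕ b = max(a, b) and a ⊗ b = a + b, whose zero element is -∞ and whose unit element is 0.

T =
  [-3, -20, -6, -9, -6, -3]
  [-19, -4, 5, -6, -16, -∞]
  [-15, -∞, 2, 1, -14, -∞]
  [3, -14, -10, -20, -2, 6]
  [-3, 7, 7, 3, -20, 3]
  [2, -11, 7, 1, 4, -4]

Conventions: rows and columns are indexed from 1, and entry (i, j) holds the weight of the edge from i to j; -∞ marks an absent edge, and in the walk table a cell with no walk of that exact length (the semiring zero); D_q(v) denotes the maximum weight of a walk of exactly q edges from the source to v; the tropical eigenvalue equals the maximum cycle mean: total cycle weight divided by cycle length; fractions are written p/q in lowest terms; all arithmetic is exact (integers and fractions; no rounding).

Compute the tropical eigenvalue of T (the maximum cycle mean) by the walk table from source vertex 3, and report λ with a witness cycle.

q=0: [-∞, -∞, 0, -∞, -∞, -∞]
q=1: [-15, -∞, 2, 1, -14, -∞]
q=2: [4, -7, 4, 3, -1, 7]
q=3: [9, 6, 14, 8, 11, 9]
q=4: [11, 18, 18, 15, 13, 14]
q=5: [18, 20, 23, 19, 18, 21]
q=6: [23, 25, 28, 24, 25, 25]
Optimal cycle mean attained by: cycle 3->4->6->3, total 1 + 6 + 7, length 3.
Answer: λ = 14/3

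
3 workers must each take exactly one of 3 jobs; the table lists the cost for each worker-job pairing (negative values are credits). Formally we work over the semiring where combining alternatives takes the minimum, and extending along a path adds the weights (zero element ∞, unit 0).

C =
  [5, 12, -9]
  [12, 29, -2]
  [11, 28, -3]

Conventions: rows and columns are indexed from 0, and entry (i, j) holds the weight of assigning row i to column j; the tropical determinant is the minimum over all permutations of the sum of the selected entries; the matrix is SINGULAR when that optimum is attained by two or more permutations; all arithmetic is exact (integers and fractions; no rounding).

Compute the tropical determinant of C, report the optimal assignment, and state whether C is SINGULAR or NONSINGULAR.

σ = (0, 1, 2): 5 + 29 + (-3) = 31
σ = (0, 2, 1): 5 + (-2) + 28 = 31
σ = (1, 0, 2): 12 + 12 + (-3) = 21
σ = (1, 2, 0): 12 + (-2) + 11 = 21
σ = (2, 0, 1): (-9) + 12 + 28 = 31
σ = (2, 1, 0): (-9) + 29 + 11 = 31
Optimal value attained by: σ = (1, 0, 2).
Answer: det⊕(C) = 21; verdict: SINGULAR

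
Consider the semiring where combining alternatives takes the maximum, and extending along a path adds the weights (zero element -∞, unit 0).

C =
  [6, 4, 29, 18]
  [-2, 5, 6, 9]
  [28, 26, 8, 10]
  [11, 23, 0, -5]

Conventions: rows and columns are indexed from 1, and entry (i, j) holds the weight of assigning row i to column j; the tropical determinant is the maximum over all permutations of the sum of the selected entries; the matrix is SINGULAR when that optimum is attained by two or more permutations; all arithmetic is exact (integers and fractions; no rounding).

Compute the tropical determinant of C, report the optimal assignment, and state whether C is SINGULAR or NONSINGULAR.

σ = (1, 2, 3, 4): 6 + 5 + 8 + (-5) = 14
σ = (1, 2, 4, 3): 6 + 5 + 10 + 0 = 21
σ = (1, 3, 2, 4): 6 + 6 + 26 + (-5) = 33
σ = (1, 3, 4, 2): 6 + 6 + 10 + 23 = 45
σ = (1, 4, 2, 3): 6 + 9 + 26 + 0 = 41
σ = (1, 4, 3, 2): 6 + 9 + 8 + 23 = 46
σ = (2, 1, 3, 4): 4 + (-2) + 8 + (-5) = 5
σ = (2, 1, 4, 3): 4 + (-2) + 10 + 0 = 12
σ = (2, 3, 1, 4): 4 + 6 + 28 + (-5) = 33
σ = (2, 3, 4, 1): 4 + 6 + 10 + 11 = 31
σ = (2, 4, 1, 3): 4 + 9 + 28 + 0 = 41
σ = (2, 4, 3, 1): 4 + 9 + 8 + 11 = 32
σ = (3, 1, 2, 4): 29 + (-2) + 26 + (-5) = 48
σ = (3, 1, 4, 2): 29 + (-2) + 10 + 23 = 60
σ = (3, 2, 1, 4): 29 + 5 + 28 + (-5) = 57
σ = (3, 2, 4, 1): 29 + 5 + 10 + 11 = 55
σ = (3, 4, 1, 2): 29 + 9 + 28 + 23 = 89
σ = (3, 4, 2, 1): 29 + 9 + 26 + 11 = 75
σ = (4, 1, 2, 3): 18 + (-2) + 26 + 0 = 42
σ = (4, 1, 3, 2): 18 + (-2) + 8 + 23 = 47
σ = (4, 2, 1, 3): 18 + 5 + 28 + 0 = 51
σ = (4, 2, 3, 1): 18 + 5 + 8 + 11 = 42
σ = (4, 3, 1, 2): 18 + 6 + 28 + 23 = 75
σ = (4, 3, 2, 1): 18 + 6 + 26 + 11 = 61
Optimal value attained by: σ = (3, 4, 1, 2).
Answer: det⊕(C) = 89; verdict: NONSINGULAR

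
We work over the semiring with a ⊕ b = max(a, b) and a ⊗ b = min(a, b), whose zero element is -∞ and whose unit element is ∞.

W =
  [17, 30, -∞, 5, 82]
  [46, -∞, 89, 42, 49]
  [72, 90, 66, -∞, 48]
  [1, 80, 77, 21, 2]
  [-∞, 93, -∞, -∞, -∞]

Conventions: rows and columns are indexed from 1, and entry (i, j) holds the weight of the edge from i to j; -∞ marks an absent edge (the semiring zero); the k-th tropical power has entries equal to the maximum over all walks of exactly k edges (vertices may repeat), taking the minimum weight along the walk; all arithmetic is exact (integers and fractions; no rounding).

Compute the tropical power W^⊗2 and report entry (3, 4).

W^⊗2:
  [30, 82, 30, 30, 30]
  [72, 89, 66, 21, 48]
  [66, 66, 89, 42, 72]
  [72, 77, 80, 42, 49]
  [46, -∞, 89, 42, 49]
Key observation: the optimum is the walk 3->2->4, with weight 90 min 42 = 42.
Optimal value attained by: walk 3->2->4.
Answer: (W^⊗2)[3][4] = 42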